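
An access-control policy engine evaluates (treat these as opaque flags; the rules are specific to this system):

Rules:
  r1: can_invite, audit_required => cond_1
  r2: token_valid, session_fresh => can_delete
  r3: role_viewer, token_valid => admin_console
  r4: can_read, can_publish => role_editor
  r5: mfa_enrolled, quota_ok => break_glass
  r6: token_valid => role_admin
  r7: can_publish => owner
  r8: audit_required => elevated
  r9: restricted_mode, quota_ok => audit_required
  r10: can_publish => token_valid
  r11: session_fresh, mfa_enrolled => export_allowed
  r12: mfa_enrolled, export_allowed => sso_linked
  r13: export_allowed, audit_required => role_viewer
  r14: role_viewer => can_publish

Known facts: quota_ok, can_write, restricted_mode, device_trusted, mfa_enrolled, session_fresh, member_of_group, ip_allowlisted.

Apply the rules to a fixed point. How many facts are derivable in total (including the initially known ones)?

Round 1: r5 [mfa_enrolled, quota_ok => break_glass]; r9 [restricted_mode, quota_ok => audit_required]; r11 [session_fresh, mfa_enrolled => export_allowed]. Adds break_glass, audit_required, export_allowed.
Round 2: r8 [audit_required => elevated]; r12 [mfa_enrolled, export_allowed => sso_linked]; r13 [export_allowed, audit_required => role_viewer]. Adds elevated, sso_linked, role_viewer.
Round 3: r14 [role_viewer => can_publish]. Adds can_publish.
Round 4: r7 [can_publish => owner]; r10 [can_publish => token_valid]. Adds owner, token_valid.
Round 5: r2 [token_valid, session_fresh => can_delete]; r3 [role_viewer, token_valid => admin_console]; r6 [token_valid => role_admin]. Adds can_delete, admin_console, role_admin.
Closure: {admin_console, audit_required, break_glass, can_delete, can_publish, can_write, device_trusted, elevated, export_allowed, ip_allowlisted, member_of_group, mfa_enrolled, owner, quota_ok, restricted_mode, role_admin, role_viewer, session_fresh, sso_linked, token_valid} — 20 facts.

20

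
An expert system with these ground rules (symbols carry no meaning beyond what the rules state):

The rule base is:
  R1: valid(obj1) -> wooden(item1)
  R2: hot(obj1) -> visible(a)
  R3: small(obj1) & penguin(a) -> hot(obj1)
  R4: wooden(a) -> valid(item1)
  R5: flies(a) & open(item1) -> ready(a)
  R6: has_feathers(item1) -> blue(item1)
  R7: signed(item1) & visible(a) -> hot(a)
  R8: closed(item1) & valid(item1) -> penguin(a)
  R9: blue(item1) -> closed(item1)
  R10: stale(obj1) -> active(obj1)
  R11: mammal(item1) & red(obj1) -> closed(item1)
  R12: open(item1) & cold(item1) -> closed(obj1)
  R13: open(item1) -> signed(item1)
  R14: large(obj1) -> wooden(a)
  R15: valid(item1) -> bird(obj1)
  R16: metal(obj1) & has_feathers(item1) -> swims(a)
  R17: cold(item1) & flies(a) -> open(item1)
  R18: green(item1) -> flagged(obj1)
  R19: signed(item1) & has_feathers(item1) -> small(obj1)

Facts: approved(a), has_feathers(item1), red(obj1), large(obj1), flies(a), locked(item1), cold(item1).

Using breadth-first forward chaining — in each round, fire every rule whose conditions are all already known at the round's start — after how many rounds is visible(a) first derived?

5

Round 1: R6 [has_feathers(item1) -> blue(item1)]; R14 [large(obj1) -> wooden(a)]; R17 [cold(item1) & flies(a) -> open(item1)]. Adds blue(item1), wooden(a), open(item1).
Round 2: R4 [wooden(a) -> valid(item1)]; R5 [flies(a) & open(item1) -> ready(a)]; R9 [blue(item1) -> closed(item1)]; R12 [open(item1) & cold(item1) -> closed(obj1)]; R13 [open(item1) -> signed(item1)]. Adds valid(item1), ready(a), closed(item1), closed(obj1), signed(item1).
Round 3: R8 [closed(item1) & valid(item1) -> penguin(a)]; R15 [valid(item1) -> bird(obj1)]; R19 [signed(item1) & has_feathers(item1) -> small(obj1)]. Adds penguin(a), bird(obj1), small(obj1).
Round 4: R3 [small(obj1) & penguin(a) -> hot(obj1)]. Adds hot(obj1).
Round 5: R2 [hot(obj1) -> visible(a)]. Adds visible(a).
visible(a) first appears in round 5.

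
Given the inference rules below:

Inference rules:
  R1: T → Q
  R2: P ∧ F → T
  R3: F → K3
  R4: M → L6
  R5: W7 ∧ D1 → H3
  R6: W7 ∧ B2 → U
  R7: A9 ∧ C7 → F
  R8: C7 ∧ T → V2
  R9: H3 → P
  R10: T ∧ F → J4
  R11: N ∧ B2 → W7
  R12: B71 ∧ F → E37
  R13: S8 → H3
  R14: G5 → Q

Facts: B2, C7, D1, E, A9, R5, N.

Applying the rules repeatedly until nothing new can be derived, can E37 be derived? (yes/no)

no

Round 1: R7 [A9 ∧ C7 → F]; R11 [N ∧ B2 → W7]. New: F, W7.
Round 2: R3 [F → K3]; R5 [W7 ∧ D1 → H3]; R6 [W7 ∧ B2 → U]. New: K3, H3, U.
Round 3: R9 [H3 → P]. New: P.
Round 4: R2 [P ∧ F → T]. New: T.
Round 5: R1 [T → Q]; R8 [C7 ∧ T → V2]; R10 [T ∧ F → J4]. New: Q, V2, J4.
Fixed point reached. E37 is concluded only by R12; R12 needs B71 (never derived).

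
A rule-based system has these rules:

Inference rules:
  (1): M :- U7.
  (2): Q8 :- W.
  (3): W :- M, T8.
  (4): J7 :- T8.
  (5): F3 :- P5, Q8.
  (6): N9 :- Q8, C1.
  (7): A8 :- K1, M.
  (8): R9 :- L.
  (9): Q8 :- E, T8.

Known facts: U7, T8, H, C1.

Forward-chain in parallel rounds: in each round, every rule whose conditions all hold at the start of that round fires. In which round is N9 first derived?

Round 1 — (1), (4), derive M, J7.
Round 2 — (3), derive W.
Round 3 — (2), derive Q8.
Round 4 — (6), derive N9.
N9 first appears in round 4.

4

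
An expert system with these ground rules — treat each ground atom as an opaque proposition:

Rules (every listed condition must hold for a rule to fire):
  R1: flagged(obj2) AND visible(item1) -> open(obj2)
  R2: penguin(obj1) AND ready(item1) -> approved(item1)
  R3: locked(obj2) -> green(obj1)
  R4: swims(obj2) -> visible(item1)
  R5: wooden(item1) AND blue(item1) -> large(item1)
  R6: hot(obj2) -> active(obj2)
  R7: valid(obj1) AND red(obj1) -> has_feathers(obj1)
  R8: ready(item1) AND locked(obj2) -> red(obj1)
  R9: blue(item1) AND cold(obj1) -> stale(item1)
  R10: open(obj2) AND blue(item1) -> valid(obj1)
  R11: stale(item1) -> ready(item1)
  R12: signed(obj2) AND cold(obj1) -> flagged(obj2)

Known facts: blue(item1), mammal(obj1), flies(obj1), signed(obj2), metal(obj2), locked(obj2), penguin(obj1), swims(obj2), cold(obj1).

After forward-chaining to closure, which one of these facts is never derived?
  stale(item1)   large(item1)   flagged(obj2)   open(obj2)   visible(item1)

[1] R3 [locked(obj2) -> green(obj1)]; R4 [swims(obj2) -> visible(item1)]; R9 [blue(item1) AND cold(obj1) -> stale(item1)]; R12 [signed(obj2) AND cold(obj1) -> flagged(obj2)]. ⇒ new: green(obj1), visible(item1), stale(item1), flagged(obj2).
[2] R1 [flagged(obj2) AND visible(item1) -> open(obj2)]; R11 [stale(item1) -> ready(item1)]. ⇒ new: open(obj2), ready(item1).
[3] R2 [penguin(obj1) AND ready(item1) -> approved(item1)]; R8 [ready(item1) AND locked(obj2) -> red(obj1)]; R10 [open(obj2) AND blue(item1) -> valid(obj1)]. ⇒ new: approved(item1), red(obj1), valid(obj1).
[4] R7 [valid(obj1) AND red(obj1) -> has_feathers(obj1)]. ⇒ new: has_feathers(obj1).
Derived: visible(item1) (round 1), stale(item1) (round 1), flagged(obj2) (round 1), open(obj2) (round 2). large(item1) never appears in any round.

large(item1)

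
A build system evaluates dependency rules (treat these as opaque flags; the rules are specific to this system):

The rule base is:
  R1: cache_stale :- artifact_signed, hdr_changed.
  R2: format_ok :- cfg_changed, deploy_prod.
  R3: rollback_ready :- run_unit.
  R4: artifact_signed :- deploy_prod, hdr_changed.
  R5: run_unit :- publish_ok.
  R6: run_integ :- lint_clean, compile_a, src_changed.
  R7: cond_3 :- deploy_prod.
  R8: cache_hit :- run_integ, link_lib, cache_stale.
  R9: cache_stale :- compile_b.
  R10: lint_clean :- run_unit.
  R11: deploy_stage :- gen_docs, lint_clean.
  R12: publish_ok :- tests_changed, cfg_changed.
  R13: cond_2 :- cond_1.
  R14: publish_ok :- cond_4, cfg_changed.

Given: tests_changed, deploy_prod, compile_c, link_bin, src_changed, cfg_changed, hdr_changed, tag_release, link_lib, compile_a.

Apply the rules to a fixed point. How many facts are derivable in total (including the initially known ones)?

20

Round 1 — R2, R4, R7, R12, derive format_ok, artifact_signed, cond_3, publish_ok.
Round 2 — R1, R5, derive cache_stale, run_unit.
Round 3 — R3, R10, derive rollback_ready, lint_clean.
Round 4 — R6, derive run_integ.
Round 5 — R8, derive cache_hit.
Closure: {artifact_signed, cache_hit, cache_stale, cfg_changed, compile_a, compile_c, cond_3, deploy_prod, format_ok, hdr_changed, link_bin, link_lib, lint_clean, publish_ok, rollback_ready, run_integ, run_unit, src_changed, tag_release, tests_changed} — 20 facts.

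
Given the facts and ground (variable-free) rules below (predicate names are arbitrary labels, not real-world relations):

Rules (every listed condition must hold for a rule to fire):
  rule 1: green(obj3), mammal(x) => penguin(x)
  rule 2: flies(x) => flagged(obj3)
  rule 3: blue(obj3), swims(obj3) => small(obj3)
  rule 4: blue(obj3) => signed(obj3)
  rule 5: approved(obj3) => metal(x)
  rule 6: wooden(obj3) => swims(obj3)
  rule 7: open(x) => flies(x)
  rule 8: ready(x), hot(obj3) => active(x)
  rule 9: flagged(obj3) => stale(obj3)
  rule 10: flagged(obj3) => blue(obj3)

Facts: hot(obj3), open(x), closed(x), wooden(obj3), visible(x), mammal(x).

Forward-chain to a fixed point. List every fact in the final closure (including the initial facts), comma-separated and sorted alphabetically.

blue(obj3), closed(x), flagged(obj3), flies(x), hot(obj3), mammal(x), open(x), signed(obj3), small(obj3), stale(obj3), swims(obj3), visible(x), wooden(obj3)

Round 1 — rule 6, rule 7, derive swims(obj3), flies(x).
Round 2 — rule 2, derive flagged(obj3).
Round 3 — rule 9, rule 10, derive stale(obj3), blue(obj3).
Round 4 — rule 3, rule 4, derive small(obj3), signed(obj3).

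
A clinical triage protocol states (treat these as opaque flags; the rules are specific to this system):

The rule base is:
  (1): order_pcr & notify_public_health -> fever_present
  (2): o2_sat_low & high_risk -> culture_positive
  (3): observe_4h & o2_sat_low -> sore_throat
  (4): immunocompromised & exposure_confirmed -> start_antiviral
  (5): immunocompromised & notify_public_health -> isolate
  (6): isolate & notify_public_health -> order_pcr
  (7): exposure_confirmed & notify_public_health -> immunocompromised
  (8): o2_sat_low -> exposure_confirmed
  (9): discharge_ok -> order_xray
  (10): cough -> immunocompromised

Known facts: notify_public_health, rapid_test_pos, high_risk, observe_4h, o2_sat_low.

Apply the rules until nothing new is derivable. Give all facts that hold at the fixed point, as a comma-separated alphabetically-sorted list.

Round 1: (2) [o2_sat_low & high_risk -> culture_positive]; (3) [observe_4h & o2_sat_low -> sore_throat]; (8) [o2_sat_low -> exposure_confirmed]. Adds culture_positive, sore_throat, exposure_confirmed.
Round 2: (7) [exposure_confirmed & notify_public_health -> immunocompromised]. Adds immunocompromised.
Round 3: (4) [immunocompromised & exposure_confirmed -> start_antiviral]; (5) [immunocompromised & notify_public_health -> isolate]. Adds start_antiviral, isolate.
Round 4: (6) [isolate & notify_public_health -> order_pcr]. Adds order_pcr.
Round 5: (1) [order_pcr & notify_public_health -> fever_present]. Adds fever_present.

culture_positive, exposure_confirmed, fever_present, high_risk, immunocompromised, isolate, notify_public_health, o2_sat_low, observe_4h, order_pcr, rapid_test_pos, sore_throat, start_antiviral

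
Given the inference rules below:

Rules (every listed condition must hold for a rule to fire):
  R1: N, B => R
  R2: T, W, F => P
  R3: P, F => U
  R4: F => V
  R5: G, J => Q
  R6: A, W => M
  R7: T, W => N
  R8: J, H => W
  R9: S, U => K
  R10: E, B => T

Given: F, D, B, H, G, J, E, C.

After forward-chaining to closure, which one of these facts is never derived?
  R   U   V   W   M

Round 1 fires R4, R5, R8, R10, giving V, Q, W, T.
Round 2 fires R2, R7, giving P, N.
Round 3 fires R1, R3, giving R, U.
Derived: V (round 1), R (round 3), W (round 1), U (round 3). M never appears in any round.

M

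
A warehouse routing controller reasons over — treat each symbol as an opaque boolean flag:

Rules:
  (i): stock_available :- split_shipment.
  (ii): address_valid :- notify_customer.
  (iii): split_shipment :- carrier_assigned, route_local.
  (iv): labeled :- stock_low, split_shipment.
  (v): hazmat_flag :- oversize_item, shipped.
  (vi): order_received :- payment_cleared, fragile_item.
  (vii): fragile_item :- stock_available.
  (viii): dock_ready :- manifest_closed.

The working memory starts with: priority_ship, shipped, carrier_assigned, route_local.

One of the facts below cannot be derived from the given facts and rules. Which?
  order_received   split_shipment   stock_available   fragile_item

[1] (iii) [split_shipment :- carrier_assigned, route_local.]. ⇒ new: split_shipment.
[2] (i) [stock_available :- split_shipment.]. ⇒ new: stock_available.
[3] (vii) [fragile_item :- stock_available.]. ⇒ new: fragile_item.
Derived: fragile_item (round 3), stock_available (round 2), split_shipment (round 1). order_received never appears in any round.

order_received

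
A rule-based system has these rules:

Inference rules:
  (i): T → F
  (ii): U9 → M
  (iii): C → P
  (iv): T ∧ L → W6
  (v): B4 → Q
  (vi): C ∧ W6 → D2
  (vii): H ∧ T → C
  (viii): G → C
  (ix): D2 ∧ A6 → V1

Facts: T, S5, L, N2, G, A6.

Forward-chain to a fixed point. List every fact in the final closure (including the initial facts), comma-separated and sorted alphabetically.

A6, C, D2, F, G, L, N2, P, S5, T, V1, W6

Round 1 — (i), (iv), (viii), derive F, W6, C.
Round 2 — (iii), (vi), derive P, D2.
Round 3 — (ix), derive V1.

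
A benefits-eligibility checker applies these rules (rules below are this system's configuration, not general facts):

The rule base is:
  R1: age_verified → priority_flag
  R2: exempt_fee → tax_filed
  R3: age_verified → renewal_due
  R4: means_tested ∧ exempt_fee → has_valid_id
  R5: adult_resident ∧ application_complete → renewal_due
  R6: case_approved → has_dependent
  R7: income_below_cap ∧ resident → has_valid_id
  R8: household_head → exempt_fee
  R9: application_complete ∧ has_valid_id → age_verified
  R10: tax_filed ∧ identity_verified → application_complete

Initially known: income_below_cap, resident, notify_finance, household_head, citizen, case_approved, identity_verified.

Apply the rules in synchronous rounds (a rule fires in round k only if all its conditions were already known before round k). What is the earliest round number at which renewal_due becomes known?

Round 1: R6 [case_approved → has_dependent]; R7 [income_below_cap ∧ resident → has_valid_id]; R8 [household_head → exempt_fee]. Adds has_dependent, has_valid_id, exempt_fee.
Round 2: R2 [exempt_fee → tax_filed]. Adds tax_filed.
Round 3: R10 [tax_filed ∧ identity_verified → application_complete]. Adds application_complete.
Round 4: R9 [application_complete ∧ has_valid_id → age_verified]. Adds age_verified.
Round 5: R1 [age_verified → priority_flag]; R3 [age_verified → renewal_due]. Adds priority_flag, renewal_due.
renewal_due first appears in round 5.

5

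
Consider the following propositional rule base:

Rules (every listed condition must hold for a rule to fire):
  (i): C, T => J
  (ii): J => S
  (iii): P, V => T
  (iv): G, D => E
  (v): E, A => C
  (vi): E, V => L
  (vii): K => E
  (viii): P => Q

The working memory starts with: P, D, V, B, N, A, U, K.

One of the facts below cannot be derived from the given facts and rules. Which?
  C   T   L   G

Round 1: (iii) [P, V => T]; (vii) [K => E]; (viii) [P => Q]. New: T, E, Q.
Round 2: (v) [E, A => C]; (vi) [E, V => L]. New: C, L.
Round 3: (i) [C, T => J]. New: J.
Round 4: (ii) [J => S]. New: S.
Derived: L (round 2), T (round 1), C (round 2). G never appears in any round.

G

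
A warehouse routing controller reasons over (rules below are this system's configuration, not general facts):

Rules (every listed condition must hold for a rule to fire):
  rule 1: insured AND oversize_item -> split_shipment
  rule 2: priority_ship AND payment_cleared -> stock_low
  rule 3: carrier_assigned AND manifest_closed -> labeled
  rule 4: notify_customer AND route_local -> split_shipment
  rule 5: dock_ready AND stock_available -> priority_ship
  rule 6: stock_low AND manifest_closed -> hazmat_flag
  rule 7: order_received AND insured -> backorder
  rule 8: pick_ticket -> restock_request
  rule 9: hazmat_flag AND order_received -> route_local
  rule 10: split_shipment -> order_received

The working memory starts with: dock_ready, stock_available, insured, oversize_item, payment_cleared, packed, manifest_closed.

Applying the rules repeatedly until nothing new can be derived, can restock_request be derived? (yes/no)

Round 1 fires rule 1, rule 5, giving split_shipment, priority_ship.
Round 2 fires rule 2, rule 10, giving stock_low, order_received.
Round 3 fires rule 6, rule 7, giving hazmat_flag, backorder.
Round 4 fires rule 9, giving route_local.
Fixed point reached. restock_request is concluded only by rule 8; rule 8 needs pick_ticket (never derived).

no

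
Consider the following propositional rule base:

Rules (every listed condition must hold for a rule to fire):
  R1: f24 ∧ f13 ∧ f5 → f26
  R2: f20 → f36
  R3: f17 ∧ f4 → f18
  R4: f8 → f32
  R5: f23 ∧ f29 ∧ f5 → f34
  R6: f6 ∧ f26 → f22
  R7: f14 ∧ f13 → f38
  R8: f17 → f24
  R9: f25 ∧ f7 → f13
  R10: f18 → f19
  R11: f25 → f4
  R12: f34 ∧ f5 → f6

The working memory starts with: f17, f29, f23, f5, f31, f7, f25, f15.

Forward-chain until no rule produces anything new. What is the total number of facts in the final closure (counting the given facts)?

Round 1 — R5, R8, R9, R11, derive f34, f24, f13, f4.
Round 2 — R1, R3, R12, derive f26, f18, f6.
Round 3 — R6, R10, derive f22, f19.
Closure: {f13, f15, f17, f18, f19, f22, f23, f24, f25, f26, f29, f31, f34, f4, f5, f6, f7} — 17 facts.

17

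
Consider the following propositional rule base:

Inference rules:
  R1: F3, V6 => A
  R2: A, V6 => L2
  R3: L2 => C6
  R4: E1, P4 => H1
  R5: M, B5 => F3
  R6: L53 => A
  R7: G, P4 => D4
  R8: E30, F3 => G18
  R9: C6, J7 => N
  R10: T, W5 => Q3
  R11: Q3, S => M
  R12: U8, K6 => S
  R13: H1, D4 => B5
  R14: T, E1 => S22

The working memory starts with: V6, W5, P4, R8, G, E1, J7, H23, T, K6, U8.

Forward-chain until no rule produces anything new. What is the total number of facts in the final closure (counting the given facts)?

[1] R4 [E1, P4 => H1]; R7 [G, P4 => D4]; R10 [T, W5 => Q3]; R12 [U8, K6 => S]; R14 [T, E1 => S22]. ⇒ new: H1, D4, Q3, S, S22.
[2] R11 [Q3, S => M]; R13 [H1, D4 => B5]. ⇒ new: M, B5.
[3] R5 [M, B5 => F3]. ⇒ new: F3.
[4] R1 [F3, V6 => A]. ⇒ new: A.
[5] R2 [A, V6 => L2]. ⇒ new: L2.
[6] R3 [L2 => C6]. ⇒ new: C6.
[7] R9 [C6, J7 => N]. ⇒ new: N.
Closure: {A, B5, C6, D4, E1, F3, G, H1, H23, J7, K6, L2, M, N, P4, Q3, R8, S, S22, T, U8, V6, W5} — 23 facts.

23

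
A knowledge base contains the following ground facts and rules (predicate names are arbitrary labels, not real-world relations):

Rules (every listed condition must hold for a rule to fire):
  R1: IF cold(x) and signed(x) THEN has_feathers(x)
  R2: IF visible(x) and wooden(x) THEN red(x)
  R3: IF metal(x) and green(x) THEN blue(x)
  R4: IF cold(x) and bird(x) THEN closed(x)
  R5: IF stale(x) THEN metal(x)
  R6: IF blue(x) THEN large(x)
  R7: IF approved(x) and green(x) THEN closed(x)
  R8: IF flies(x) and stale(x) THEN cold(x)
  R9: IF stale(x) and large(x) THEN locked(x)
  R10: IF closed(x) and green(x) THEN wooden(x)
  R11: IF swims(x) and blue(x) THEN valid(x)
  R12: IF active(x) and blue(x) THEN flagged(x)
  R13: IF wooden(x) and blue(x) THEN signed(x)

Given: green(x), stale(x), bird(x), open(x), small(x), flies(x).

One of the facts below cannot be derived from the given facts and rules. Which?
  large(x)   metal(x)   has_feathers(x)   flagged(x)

flagged(x)

Round 1: R5 [IF stale(x) THEN metal(x)]; R8 [IF flies(x) and stale(x) THEN cold(x)]. Adds metal(x), cold(x).
Round 2: R3 [IF metal(x) and green(x) THEN blue(x)]; R4 [IF cold(x) and bird(x) THEN closed(x)]. Adds blue(x), closed(x).
Round 3: R6 [IF blue(x) THEN large(x)]; R10 [IF closed(x) and green(x) THEN wooden(x)]. Adds large(x), wooden(x).
Round 4: R9 [IF stale(x) and large(x) THEN locked(x)]; R13 [IF wooden(x) and blue(x) THEN signed(x)]. Adds locked(x), signed(x).
Round 5: R1 [IF cold(x) and signed(x) THEN has_feathers(x)]. Adds has_feathers(x).
Derived: metal(x) (round 1), has_feathers(x) (round 5), large(x) (round 3). flagged(x) never appears in any round.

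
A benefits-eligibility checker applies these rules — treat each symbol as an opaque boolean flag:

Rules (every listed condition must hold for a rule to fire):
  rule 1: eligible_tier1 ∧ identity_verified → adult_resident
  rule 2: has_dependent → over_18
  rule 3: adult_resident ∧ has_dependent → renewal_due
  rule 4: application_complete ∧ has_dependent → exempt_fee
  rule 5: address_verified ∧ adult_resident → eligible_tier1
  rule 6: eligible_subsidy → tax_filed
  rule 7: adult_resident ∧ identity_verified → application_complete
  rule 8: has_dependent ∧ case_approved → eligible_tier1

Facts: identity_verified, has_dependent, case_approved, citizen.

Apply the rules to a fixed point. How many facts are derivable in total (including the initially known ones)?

10

Round 1: rule 2 [has_dependent → over_18]; rule 8 [has_dependent ∧ case_approved → eligible_tier1]. Adds over_18, eligible_tier1.
Round 2: rule 1 [eligible_tier1 ∧ identity_verified → adult_resident]. Adds adult_resident.
Round 3: rule 3 [adult_resident ∧ has_dependent → renewal_due]; rule 7 [adult_resident ∧ identity_verified → application_complete]. Adds renewal_due, application_complete.
Round 4: rule 4 [application_complete ∧ has_dependent → exempt_fee]. Adds exempt_fee.
Closure: {adult_resident, application_complete, case_approved, citizen, eligible_tier1, exempt_fee, has_dependent, identity_verified, over_18, renewal_due} — 10 facts.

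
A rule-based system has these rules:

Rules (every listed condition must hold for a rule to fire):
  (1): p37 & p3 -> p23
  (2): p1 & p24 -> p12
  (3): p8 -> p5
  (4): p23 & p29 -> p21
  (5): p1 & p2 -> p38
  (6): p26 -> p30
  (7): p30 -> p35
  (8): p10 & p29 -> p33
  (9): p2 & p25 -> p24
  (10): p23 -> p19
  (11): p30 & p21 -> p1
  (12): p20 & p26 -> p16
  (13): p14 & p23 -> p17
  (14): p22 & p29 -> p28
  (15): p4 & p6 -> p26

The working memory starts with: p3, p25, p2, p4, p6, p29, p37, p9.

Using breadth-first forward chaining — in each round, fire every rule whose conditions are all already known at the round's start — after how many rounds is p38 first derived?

4

Round 1 — (1), (9), (15), derive p23, p24, p26.
Round 2 — (4), (6), (10), derive p21, p30, p19.
Round 3 — (7), (11), derive p35, p1.
Round 4 — (2), (5), derive p12, p38.
p38 first appears in round 4.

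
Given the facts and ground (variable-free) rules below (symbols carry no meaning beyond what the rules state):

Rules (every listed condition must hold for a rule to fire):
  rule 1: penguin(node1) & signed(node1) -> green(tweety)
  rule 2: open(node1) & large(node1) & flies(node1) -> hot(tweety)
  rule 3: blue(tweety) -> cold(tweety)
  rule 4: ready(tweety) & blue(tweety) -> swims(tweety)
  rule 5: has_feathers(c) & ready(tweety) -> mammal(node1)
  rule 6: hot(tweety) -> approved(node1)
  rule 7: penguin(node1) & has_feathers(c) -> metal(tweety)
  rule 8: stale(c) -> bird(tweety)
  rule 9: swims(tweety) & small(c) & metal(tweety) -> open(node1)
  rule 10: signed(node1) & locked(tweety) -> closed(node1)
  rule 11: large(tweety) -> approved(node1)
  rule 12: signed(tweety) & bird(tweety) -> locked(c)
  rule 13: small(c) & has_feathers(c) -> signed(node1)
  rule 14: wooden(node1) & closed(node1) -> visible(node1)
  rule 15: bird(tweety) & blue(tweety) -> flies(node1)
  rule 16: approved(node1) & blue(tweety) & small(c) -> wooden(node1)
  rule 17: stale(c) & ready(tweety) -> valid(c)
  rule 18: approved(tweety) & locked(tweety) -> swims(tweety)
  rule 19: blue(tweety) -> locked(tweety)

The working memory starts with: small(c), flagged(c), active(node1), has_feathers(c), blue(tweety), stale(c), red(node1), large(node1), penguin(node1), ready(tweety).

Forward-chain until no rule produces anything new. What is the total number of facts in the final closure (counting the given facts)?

26

Round 1: rule 3 [blue(tweety) -> cold(tweety)]; rule 4 [ready(tweety) & blue(tweety) -> swims(tweety)]; rule 5 [has_feathers(c) & ready(tweety) -> mammal(node1)]; rule 7 [penguin(node1) & has_feathers(c) -> metal(tweety)]; rule 8 [stale(c) -> bird(tweety)]; rule 13 [small(c) & has_feathers(c) -> signed(node1)]; rule 17 [stale(c) & ready(tweety) -> valid(c)]; rule 19 [blue(tweety) -> locked(tweety)]. New: cold(tweety), swims(tweety), mammal(node1), metal(tweety), bird(tweety), signed(node1), valid(c), locked(tweety).
Round 2: rule 1 [penguin(node1) & signed(node1) -> green(tweety)]; rule 9 [swims(tweety) & small(c) & metal(tweety) -> open(node1)]; rule 10 [signed(node1) & locked(tweety) -> closed(node1)]; rule 15 [bird(tweety) & blue(tweety) -> flies(node1)]. New: green(tweety), open(node1), closed(node1), flies(node1).
Round 3: rule 2 [open(node1) & large(node1) & flies(node1) -> hot(tweety)]. New: hot(tweety).
Round 4: rule 6 [hot(tweety) -> approved(node1)]. New: approved(node1).
Round 5: rule 16 [approved(node1) & blue(tweety) & small(c) -> wooden(node1)]. New: wooden(node1).
Round 6: rule 14 [wooden(node1) & closed(node1) -> visible(node1)]. New: visible(node1).
Closure: {active(node1), approved(node1), bird(tweety), blue(tweety), closed(node1), cold(tweety), flagged(c), flies(node1), green(tweety), has_feathers(c), hot(tweety), large(node1), locked(tweety), mammal(node1), metal(tweety), open(node1), penguin(node1), ready(tweety), red(node1), signed(node1), small(c), stale(c), swims(tweety), valid(c), visible(node1), wooden(node1)} — 26 facts.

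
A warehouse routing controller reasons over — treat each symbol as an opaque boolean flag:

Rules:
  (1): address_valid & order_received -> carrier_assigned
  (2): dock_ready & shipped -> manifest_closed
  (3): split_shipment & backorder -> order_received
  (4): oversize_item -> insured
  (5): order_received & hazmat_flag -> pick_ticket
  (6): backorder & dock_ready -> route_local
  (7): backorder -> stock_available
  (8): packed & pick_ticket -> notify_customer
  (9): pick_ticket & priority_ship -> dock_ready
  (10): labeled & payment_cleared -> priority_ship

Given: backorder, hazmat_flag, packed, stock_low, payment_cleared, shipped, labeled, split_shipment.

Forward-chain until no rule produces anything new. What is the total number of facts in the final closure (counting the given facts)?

[1] (3) [split_shipment & backorder -> order_received]; (7) [backorder -> stock_available]; (10) [labeled & payment_cleared -> priority_ship]. ⇒ new: order_received, stock_available, priority_ship.
[2] (5) [order_received & hazmat_flag -> pick_ticket]. ⇒ new: pick_ticket.
[3] (8) [packed & pick_ticket -> notify_customer]; (9) [pick_ticket & priority_ship -> dock_ready]. ⇒ new: notify_customer, dock_ready.
[4] (2) [dock_ready & shipped -> manifest_closed]; (6) [backorder & dock_ready -> route_local]. ⇒ new: manifest_closed, route_local.
Closure: {backorder, dock_ready, hazmat_flag, labeled, manifest_closed, notify_customer, order_received, packed, payment_cleared, pick_ticket, priority_ship, route_local, shipped, split_shipment, stock_available, stock_low} — 16 facts.

16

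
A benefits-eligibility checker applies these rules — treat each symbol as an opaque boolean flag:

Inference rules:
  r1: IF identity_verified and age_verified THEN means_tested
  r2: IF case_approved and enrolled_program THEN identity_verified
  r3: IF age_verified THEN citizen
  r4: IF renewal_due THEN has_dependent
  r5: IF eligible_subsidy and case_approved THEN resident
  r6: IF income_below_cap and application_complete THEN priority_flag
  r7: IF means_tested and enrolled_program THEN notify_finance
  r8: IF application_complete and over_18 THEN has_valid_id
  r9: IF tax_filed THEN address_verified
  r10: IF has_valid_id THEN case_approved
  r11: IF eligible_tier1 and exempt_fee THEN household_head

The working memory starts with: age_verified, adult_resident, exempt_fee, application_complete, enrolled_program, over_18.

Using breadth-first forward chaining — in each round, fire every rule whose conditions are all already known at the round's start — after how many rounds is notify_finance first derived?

5

Round 1: r3 [IF age_verified THEN citizen]; r8 [IF application_complete and over_18 THEN has_valid_id]. Adds citizen, has_valid_id.
Round 2: r10 [IF has_valid_id THEN case_approved]. Adds case_approved.
Round 3: r2 [IF case_approved and enrolled_program THEN identity_verified]. Adds identity_verified.
Round 4: r1 [IF identity_verified and age_verified THEN means_tested]. Adds means_tested.
Round 5: r7 [IF means_tested and enrolled_program THEN notify_finance]. Adds notify_finance.
notify_finance first appears in round 5.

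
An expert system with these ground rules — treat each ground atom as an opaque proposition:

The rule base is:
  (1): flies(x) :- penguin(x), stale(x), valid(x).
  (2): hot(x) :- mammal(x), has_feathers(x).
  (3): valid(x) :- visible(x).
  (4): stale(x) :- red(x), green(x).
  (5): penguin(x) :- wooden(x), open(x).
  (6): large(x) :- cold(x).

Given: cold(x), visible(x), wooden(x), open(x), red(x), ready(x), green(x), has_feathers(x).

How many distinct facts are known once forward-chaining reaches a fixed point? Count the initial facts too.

Round 1 fires (3), (4), (5), (6), giving valid(x), stale(x), penguin(x), large(x).
Round 2 fires (1), giving flies(x).
Closure: {cold(x), flies(x), green(x), has_feathers(x), large(x), open(x), penguin(x), ready(x), red(x), stale(x), valid(x), visible(x), wooden(x)} — 13 facts.

13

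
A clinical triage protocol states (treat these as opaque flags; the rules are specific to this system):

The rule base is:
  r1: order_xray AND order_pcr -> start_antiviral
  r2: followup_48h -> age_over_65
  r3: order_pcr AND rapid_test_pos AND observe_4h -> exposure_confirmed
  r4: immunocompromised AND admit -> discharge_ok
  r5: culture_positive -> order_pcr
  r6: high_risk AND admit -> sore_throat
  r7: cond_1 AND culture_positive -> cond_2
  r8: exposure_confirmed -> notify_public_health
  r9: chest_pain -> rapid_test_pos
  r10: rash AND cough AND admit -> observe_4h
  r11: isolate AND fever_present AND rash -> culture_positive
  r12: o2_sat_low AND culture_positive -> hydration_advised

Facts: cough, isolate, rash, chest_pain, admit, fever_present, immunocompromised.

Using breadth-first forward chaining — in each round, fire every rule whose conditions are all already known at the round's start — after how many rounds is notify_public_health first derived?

4

Round 1: r4 [immunocompromised AND admit -> discharge_ok]; r9 [chest_pain -> rapid_test_pos]; r10 [rash AND cough AND admit -> observe_4h]; r11 [isolate AND fever_present AND rash -> culture_positive]. New: discharge_ok, rapid_test_pos, observe_4h, culture_positive.
Round 2: r5 [culture_positive -> order_pcr]. New: order_pcr.
Round 3: r3 [order_pcr AND rapid_test_pos AND observe_4h -> exposure_confirmed]. New: exposure_confirmed.
Round 4: r8 [exposure_confirmed -> notify_public_health]. New: notify_public_health.
notify_public_health first appears in round 4.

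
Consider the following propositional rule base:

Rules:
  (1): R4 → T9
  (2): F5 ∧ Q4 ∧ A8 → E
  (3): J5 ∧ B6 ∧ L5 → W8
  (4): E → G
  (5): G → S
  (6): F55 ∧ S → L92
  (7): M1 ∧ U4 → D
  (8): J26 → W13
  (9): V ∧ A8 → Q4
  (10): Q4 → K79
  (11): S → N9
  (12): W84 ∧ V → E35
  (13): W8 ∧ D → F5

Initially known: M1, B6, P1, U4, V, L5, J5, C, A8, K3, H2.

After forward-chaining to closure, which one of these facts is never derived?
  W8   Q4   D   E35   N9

E35

[1] (3) [J5 ∧ B6 ∧ L5 → W8]; (7) [M1 ∧ U4 → D]; (9) [V ∧ A8 → Q4]. ⇒ new: W8, D, Q4.
[2] (10) [Q4 → K79]; (13) [W8 ∧ D → F5]. ⇒ new: K79, F5.
[3] (2) [F5 ∧ Q4 ∧ A8 → E]. ⇒ new: E.
[4] (4) [E → G]. ⇒ new: G.
[5] (5) [G → S]. ⇒ new: S.
[6] (11) [S → N9]. ⇒ new: N9.
Derived: D (round 1), Q4 (round 1), W8 (round 1), N9 (round 6). E35 never appears in any round.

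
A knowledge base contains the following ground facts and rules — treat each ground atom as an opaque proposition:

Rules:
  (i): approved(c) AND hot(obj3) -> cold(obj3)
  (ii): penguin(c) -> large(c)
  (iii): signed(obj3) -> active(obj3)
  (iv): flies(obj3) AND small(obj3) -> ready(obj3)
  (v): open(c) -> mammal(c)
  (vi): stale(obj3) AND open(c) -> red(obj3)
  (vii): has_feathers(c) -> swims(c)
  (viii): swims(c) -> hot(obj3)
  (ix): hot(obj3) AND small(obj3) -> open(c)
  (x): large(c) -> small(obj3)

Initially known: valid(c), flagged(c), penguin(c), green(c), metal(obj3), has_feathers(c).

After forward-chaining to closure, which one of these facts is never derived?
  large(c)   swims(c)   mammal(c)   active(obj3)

active(obj3)

Round 1: (ii) [penguin(c) -> large(c)]; (vii) [has_feathers(c) -> swims(c)]. Adds large(c), swims(c).
Round 2: (viii) [swims(c) -> hot(obj3)]; (x) [large(c) -> small(obj3)]. Adds hot(obj3), small(obj3).
Round 3: (ix) [hot(obj3) AND small(obj3) -> open(c)]. Adds open(c).
Round 4: (v) [open(c) -> mammal(c)]. Adds mammal(c).
Derived: large(c) (round 1), swims(c) (round 1), mammal(c) (round 4). active(obj3) never appears in any round.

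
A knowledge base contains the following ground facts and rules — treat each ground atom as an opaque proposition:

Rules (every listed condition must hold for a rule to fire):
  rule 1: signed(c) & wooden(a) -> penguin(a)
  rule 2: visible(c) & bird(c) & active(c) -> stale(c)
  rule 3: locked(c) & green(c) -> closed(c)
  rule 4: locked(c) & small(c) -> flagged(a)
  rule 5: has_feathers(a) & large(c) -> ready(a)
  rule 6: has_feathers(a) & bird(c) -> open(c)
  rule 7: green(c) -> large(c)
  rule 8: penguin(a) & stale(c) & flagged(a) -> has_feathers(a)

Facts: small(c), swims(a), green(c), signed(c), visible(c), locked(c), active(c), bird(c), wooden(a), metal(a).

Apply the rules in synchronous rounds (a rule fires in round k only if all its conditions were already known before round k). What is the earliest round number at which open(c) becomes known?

[1] rule 1 [signed(c) & wooden(a) -> penguin(a)]; rule 2 [visible(c) & bird(c) & active(c) -> stale(c)]; rule 3 [locked(c) & green(c) -> closed(c)]; rule 4 [locked(c) & small(c) -> flagged(a)]; rule 7 [green(c) -> large(c)]. ⇒ new: penguin(a), stale(c), closed(c), flagged(a), large(c).
[2] rule 8 [penguin(a) & stale(c) & flagged(a) -> has_feathers(a)]. ⇒ new: has_feathers(a).
[3] rule 5 [has_feathers(a) & large(c) -> ready(a)]; rule 6 [has_feathers(a) & bird(c) -> open(c)]. ⇒ new: ready(a), open(c).
open(c) first appears in round 3.

3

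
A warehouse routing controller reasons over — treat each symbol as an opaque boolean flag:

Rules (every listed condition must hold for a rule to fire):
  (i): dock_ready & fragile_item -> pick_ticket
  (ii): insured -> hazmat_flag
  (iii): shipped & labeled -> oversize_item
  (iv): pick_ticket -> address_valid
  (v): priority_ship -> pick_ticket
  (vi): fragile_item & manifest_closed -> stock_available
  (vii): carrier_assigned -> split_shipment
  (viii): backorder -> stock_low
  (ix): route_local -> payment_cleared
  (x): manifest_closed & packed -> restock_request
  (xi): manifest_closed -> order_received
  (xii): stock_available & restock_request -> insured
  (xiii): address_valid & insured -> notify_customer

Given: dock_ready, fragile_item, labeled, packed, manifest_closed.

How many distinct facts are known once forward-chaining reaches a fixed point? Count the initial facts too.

Round 1 — (i), (vi), (x), (xi), derive pick_ticket, stock_available, restock_request, order_received.
Round 2 — (iv), (xii), derive address_valid, insured.
Round 3 — (ii), (xiii), derive hazmat_flag, notify_customer.
Closure: {address_valid, dock_ready, fragile_item, hazmat_flag, insured, labeled, manifest_closed, notify_customer, order_received, packed, pick_ticket, restock_request, stock_available} — 13 facts.

13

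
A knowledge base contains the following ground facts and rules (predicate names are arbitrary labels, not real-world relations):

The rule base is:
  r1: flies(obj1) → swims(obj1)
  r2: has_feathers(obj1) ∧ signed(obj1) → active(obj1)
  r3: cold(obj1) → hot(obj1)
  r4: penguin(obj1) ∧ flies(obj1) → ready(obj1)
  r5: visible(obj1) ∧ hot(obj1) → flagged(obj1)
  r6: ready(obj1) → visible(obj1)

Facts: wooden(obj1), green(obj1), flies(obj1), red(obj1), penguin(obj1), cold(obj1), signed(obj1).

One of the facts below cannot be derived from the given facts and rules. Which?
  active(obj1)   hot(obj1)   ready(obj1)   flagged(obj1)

Round 1: r1 [flies(obj1) → swims(obj1)]; r3 [cold(obj1) → hot(obj1)]; r4 [penguin(obj1) ∧ flies(obj1) → ready(obj1)]. Adds swims(obj1), hot(obj1), ready(obj1).
Round 2: r6 [ready(obj1) → visible(obj1)]. Adds visible(obj1).
Round 3: r5 [visible(obj1) ∧ hot(obj1) → flagged(obj1)]. Adds flagged(obj1).
Derived: hot(obj1) (round 1), ready(obj1) (round 1), flagged(obj1) (round 3). active(obj1) never appears in any round.

active(obj1)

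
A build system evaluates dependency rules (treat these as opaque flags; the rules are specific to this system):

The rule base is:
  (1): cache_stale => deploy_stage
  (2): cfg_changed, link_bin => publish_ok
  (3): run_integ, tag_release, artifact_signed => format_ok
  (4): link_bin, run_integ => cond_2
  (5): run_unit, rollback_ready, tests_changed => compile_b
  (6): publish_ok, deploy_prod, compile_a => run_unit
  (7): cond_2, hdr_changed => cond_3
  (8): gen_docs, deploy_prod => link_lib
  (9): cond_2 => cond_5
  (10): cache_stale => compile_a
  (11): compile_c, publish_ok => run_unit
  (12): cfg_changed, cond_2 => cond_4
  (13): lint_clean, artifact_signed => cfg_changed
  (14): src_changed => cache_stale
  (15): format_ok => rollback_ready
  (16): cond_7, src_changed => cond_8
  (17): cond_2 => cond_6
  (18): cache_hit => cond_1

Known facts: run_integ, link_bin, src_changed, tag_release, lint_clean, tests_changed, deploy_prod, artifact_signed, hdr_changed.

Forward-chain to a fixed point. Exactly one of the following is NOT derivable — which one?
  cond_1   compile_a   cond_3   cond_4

cond_1

[1] (3) [run_integ, tag_release, artifact_signed => format_ok]; (4) [link_bin, run_integ => cond_2]; (13) [lint_clean, artifact_signed => cfg_changed]; (14) [src_changed => cache_stale]. ⇒ new: format_ok, cond_2, cfg_changed, cache_stale.
[2] (1) [cache_stale => deploy_stage]; (2) [cfg_changed, link_bin => publish_ok]; (7) [cond_2, hdr_changed => cond_3]; (9) [cond_2 => cond_5]; (10) [cache_stale => compile_a]; (12) [cfg_changed, cond_2 => cond_4]; (15) [format_ok => rollback_ready]; (17) [cond_2 => cond_6]. ⇒ new: deploy_stage, publish_ok, cond_3, cond_5, compile_a, cond_4, rollback_ready, cond_6.
[3] (6) [publish_ok, deploy_prod, compile_a => run_unit]. ⇒ new: run_unit.
[4] (5) [run_unit, rollback_ready, tests_changed => compile_b]. ⇒ new: compile_b.
Derived: cond_3 (round 2), compile_a (round 2), cond_4 (round 2). cond_1 never appears in any round.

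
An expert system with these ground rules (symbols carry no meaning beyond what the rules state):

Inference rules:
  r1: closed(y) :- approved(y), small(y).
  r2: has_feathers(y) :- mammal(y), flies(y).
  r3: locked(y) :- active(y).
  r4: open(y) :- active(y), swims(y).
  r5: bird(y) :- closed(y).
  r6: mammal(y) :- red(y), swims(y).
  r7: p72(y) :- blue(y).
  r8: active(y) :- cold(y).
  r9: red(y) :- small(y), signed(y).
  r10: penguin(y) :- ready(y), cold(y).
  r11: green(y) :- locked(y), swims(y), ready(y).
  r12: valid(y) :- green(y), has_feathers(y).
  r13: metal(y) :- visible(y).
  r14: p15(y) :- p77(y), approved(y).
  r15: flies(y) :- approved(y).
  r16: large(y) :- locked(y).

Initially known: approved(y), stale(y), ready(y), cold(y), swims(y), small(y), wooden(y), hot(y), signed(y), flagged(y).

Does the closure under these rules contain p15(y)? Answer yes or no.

no

Round 1: r1 [closed(y) :- approved(y), small(y).]; r8 [active(y) :- cold(y).]; r9 [red(y) :- small(y), signed(y).]; r10 [penguin(y) :- ready(y), cold(y).]; r15 [flies(y) :- approved(y).]. New: closed(y), active(y), red(y), penguin(y), flies(y).
Round 2: r3 [locked(y) :- active(y).]; r4 [open(y) :- active(y), swims(y).]; r5 [bird(y) :- closed(y).]; r6 [mammal(y) :- red(y), swims(y).]. New: locked(y), open(y), bird(y), mammal(y).
Round 3: r2 [has_feathers(y) :- mammal(y), flies(y).]; r11 [green(y) :- locked(y), swims(y), ready(y).]; r16 [large(y) :- locked(y).]. New: has_feathers(y), green(y), large(y).
Round 4: r12 [valid(y) :- green(y), has_feathers(y).]. New: valid(y).
Fixed point reached. p15(y) is concluded only by r14; r14 needs p77(y) (never derived).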